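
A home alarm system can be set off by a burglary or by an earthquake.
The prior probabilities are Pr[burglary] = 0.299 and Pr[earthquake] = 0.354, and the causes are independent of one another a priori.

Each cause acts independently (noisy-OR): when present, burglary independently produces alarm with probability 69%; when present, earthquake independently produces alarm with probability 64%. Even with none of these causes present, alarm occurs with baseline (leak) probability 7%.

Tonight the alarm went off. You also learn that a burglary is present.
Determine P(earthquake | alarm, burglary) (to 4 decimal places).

Under noisy-OR, P(alarm | causes) = 1 − (1−0.07)·∏(1−qᵢ) over the active causes.
Enumerate both values of earthquake and weight by the priors:
  P(alarm | burglary) = 0.7117×0.646 + 0.896212×0.354
        = 0.459758 + 0.317259 = 0.777017
The terms with earthquake present sum to 0.317259, so
  P(earthquake | alarm, burglary) = 0.317259 / 0.777017 ≈ 0.4083

P(earthquake | alarm, burglary) ≈ 0.4083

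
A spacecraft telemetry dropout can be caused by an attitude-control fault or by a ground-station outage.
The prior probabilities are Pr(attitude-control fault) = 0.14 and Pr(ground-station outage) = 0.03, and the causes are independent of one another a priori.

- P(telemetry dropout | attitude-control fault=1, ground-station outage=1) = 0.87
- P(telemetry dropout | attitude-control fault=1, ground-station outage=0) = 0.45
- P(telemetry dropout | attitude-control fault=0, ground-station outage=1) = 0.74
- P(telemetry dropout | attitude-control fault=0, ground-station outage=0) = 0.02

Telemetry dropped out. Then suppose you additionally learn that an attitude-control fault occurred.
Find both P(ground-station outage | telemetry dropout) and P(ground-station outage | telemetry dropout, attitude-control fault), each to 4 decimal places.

P(telemetry dropout) = 0.02×0.86×0.97 + 0.74×0.86×0.03 + 0.45×0.14×0.97 + 0.87×0.14×0.03 = 0.016684 + 0.019092 + 0.061110 + 0.003654 = 0.100540
Of this, 0.022746 comes from 0.019092 + 0.003654 (the ground-station outage=true cases).
P(ground-station outage | telemetry dropout) = 0.022746 / 0.100540 ≈ 0.2262

Now condition on the additional information:
Enumerate both values of ground-station outage and weight by the priors:
  P(telemetry dropout | attitude-control fault) = 0.45·0.97 + 0.87·0.03
        = 0.436500 + 0.026100 = 0.462600
Keeping only the ground-station outage-present terms gives 0.026100, so
  P(ground-station outage | telemetry dropout, attitude-control fault) = 0.026100 / 0.462600 ≈ 0.0564

P(ground-station outage | telemetry dropout) ≈ 0.2262; P(ground-station outage | telemetry dropout, attitude-control fault) ≈ 0.0564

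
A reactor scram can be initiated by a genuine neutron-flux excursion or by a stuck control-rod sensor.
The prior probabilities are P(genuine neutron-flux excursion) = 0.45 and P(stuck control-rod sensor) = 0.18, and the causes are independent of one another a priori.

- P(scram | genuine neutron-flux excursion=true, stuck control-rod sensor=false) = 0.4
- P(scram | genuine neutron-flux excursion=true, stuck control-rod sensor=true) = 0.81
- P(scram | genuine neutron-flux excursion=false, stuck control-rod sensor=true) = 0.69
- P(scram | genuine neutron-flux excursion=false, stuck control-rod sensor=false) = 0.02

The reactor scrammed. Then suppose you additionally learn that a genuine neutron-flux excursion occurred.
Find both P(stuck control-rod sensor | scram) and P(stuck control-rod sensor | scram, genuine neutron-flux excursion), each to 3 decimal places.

P(stuck control-rod sensor | scram) ≈ 0.461; P(stuck control-rod sensor | scram, genuine neutron-flux excursion) ≈ 0.308

P(scram) = 0.02*0.55*0.82 + 0.69*0.55*0.18 + 0.4*0.45*0.82 + 0.81*0.45*0.18 = 0.009020 + 0.068310 + 0.147600 + 0.065610 = 0.290540
Of this, 0.133920 comes from 0.068310 + 0.065610 (the stuck control-rod sensor=true cases).
So P(stuck control-rod sensor | scram) = 0.133920/0.290540 ≈ 0.461.

Now condition on the additional information:
Weight on stuck control-rod sensor=true, given the evidence: 0.81·0.18 = 0.145800
The normalizing constant is 0.4·0.82 + 0.81·0.18 = 0.473800
Posterior = 0.145800 / 0.473800 ≈ 0.308
— genuine neutron-flux excursion explains away the evidence for stuck control-rod sensor.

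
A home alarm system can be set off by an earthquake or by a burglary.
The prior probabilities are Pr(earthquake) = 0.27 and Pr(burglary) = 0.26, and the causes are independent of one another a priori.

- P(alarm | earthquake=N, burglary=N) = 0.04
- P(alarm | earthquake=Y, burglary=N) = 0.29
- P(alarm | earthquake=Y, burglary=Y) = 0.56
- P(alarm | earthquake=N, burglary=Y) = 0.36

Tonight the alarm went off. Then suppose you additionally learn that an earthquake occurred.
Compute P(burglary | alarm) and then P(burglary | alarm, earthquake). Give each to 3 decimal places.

P(burglary | alarm) ≈ 0.575; P(burglary | alarm, earthquake) ≈ 0.404

P(alarm) = 0.04×0.73×0.74 + 0.36×0.73×0.26 + 0.29×0.27×0.74 + 0.56×0.27×0.26 = 0.021608 + 0.068328 + 0.057942 + 0.039312 = 0.187190
Restricting to configurations with burglary present: 0.068328 + 0.039312 = 0.107640.
Hence the posterior is 0.107640/0.187190 ≈ 0.575.

Now condition on the additional information:
Weight on burglary=true, given the evidence: 0.56·0.26 = 0.145600
The normalizing constant is 0.29·0.74 + 0.56·0.26 = 0.360200
P(burglary | alarm, earthquake) = 0.145600/0.360200 ≈ 0.404
This is intercausal reasoning (explaining away): once earthquake accounts for the alarm, burglary becomes less likely.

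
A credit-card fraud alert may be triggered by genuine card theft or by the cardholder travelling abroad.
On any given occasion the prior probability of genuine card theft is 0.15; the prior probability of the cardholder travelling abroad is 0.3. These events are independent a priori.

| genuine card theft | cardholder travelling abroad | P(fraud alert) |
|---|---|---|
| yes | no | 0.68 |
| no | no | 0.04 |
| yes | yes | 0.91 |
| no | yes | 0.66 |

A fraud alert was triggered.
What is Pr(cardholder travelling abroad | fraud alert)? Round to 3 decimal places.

Sum P(fraud alert|·) weighted by the priors over the 4 (genuine card theft, cardholder travelling abroad) configurations:
  P(fraud alert) = 0.04*0.85*0.7 + 0.66*0.85*0.3 + 0.68*0.15*0.7 + 0.91*0.15*0.3
        = 0.023800 + 0.168300 + 0.071400 + 0.040950 = 0.304450
Keeping only the cardholder travelling abroad-present terms gives 0.209250, so
  P(cardholder travelling abroad | fraud alert) = 0.209250 / 0.304450 ≈ 0.687

Pr(cardholder travelling abroad | fraud alert) ≈ 0.687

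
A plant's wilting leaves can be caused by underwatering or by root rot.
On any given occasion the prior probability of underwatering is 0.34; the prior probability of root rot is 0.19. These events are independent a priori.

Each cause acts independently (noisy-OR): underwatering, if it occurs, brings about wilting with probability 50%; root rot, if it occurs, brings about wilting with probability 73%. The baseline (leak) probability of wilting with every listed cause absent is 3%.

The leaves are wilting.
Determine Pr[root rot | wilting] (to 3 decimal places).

Pr[root rot | wilting] ≈ 0.485

Under noisy-OR, P(wilting | causes) = 1 − (1−0.03)·∏(1−qᵢ) over the active causes.
Numerator (weight on configurations with root rot): 0.092558 + 0.056141 = 0.148699
Denominator P(wilting): 0.03×0.66×0.81 + 0.7381×0.66×0.19 + 0.515×0.34×0.81 + 0.86905×0.34×0.19 = 0.306568
P(root rot | wilting) = 0.148699/0.306568 ≈ 0.485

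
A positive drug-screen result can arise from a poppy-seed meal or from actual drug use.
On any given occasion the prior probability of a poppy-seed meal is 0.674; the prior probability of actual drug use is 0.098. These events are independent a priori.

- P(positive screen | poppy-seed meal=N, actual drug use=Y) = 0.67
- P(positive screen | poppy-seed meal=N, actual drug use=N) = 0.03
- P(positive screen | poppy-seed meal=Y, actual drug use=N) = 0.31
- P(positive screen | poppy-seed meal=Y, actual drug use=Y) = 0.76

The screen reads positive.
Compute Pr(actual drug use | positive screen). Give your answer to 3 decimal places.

P(positive screen) = 0.03×0.326×0.902 + 0.67×0.326×0.098 + 0.31×0.674×0.902 + 0.76×0.674×0.098 = 0.008822 + 0.021405 + 0.188464 + 0.050200 = 0.268891
The actual drug use-present share is 0.021405 + 0.050200 = 0.071605.
So P(actual drug use | positive screen) = 0.071605/0.268891 ≈ 0.266.

Pr(actual drug use | positive screen) ≈ 0.266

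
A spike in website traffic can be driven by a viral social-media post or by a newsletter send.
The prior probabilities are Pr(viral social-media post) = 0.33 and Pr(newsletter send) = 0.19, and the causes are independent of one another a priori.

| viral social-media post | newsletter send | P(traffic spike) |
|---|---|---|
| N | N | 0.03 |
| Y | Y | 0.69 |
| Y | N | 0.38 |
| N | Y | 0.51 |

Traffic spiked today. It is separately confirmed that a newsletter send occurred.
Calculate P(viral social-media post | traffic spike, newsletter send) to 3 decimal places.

P(traffic spike | newsletter send) = 0.51*0.67 + 0.69*0.33 = 0.341700 + 0.227700 = 0.569400
Of this, 0.227700 comes from 0.69*0.33 (the viral social-media post=true cases).
P(viral social-media post | traffic spike, newsletter send) = 0.227700 / 0.569400 ≈ 0.400

P(viral social-media post | traffic spike, newsletter send) ≈ 0.400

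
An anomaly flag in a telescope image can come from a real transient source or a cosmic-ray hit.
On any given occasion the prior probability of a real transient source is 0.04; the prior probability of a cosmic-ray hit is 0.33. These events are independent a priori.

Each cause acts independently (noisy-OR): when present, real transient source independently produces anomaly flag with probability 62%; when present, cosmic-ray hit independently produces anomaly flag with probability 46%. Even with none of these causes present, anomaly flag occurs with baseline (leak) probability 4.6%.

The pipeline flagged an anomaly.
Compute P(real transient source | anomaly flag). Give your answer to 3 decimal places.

P(real transient source | anomaly flag) ≈ 0.131

Under noisy-OR, P(anomaly flag | causes) = 1 − (1−0.046)·∏(1−qᵢ) over the active causes.
For the numerator, keep only real transient source=true terms: 0.017084 + 0.010616 = 0.027700
The normalizing constant is 0.046·0.96·0.67 + 0.48484·0.96·0.33 + 0.63748·0.04·0.67 + 0.804239·0.04·0.33 = 0.210884
P(real transient source | anomaly flag) = 0.027700/0.210884 ≈ 0.131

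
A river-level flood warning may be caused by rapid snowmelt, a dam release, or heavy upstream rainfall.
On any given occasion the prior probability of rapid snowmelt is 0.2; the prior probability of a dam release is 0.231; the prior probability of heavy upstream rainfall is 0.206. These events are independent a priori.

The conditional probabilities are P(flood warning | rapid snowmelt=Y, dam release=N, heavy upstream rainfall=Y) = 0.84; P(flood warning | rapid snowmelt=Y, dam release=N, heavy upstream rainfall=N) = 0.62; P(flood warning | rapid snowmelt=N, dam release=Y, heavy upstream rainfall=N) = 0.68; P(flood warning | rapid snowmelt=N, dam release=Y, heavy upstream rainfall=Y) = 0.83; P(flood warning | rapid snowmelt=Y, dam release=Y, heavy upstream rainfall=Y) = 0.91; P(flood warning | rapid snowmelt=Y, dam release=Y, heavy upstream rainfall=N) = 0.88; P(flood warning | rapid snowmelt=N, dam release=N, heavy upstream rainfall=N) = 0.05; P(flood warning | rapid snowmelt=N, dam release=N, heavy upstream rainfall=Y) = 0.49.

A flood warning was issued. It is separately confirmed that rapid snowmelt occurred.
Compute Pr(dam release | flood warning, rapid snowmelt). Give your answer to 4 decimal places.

Pr(dam release | flood warning, rapid snowmelt) ≈ 0.2858

P(flood warning | rapid snowmelt) = 0.62×0.769×0.794 + 0.84×0.769×0.206 + 0.88×0.231×0.794 + 0.91×0.231×0.206 = 0.378563 + 0.133068 + 0.161404 + 0.043303 = 0.716338
Of this, 0.204707 comes from 0.161404 + 0.043303 (the dam release=true cases).
P(dam release | flood warning, rapid snowmelt) = 0.204707 / 0.716338 ≈ 0.2858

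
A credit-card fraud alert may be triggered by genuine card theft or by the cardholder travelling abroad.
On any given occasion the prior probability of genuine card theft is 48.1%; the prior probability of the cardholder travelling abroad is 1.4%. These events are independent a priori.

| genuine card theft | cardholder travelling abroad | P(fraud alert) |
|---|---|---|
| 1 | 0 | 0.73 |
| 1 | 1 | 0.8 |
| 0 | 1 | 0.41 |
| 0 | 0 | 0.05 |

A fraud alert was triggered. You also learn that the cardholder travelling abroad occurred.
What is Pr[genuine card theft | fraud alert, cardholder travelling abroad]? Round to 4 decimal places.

Pr[genuine card theft | fraud alert, cardholder travelling abroad] ≈ 0.6439

Sum P(fraud alert|·) weighted by the priors over both values of genuine card theft:
  P(fraud alert | cardholder travelling abroad) = 0.41·0.519 + 0.8·0.481
        = 0.212790 + 0.384800 = 0.597590
Configurations with genuine card theft contribute 0.384800, so
  P(genuine card theft | fraud alert, cardholder travelling abroad) = 0.384800 / 0.597590 ≈ 0.6439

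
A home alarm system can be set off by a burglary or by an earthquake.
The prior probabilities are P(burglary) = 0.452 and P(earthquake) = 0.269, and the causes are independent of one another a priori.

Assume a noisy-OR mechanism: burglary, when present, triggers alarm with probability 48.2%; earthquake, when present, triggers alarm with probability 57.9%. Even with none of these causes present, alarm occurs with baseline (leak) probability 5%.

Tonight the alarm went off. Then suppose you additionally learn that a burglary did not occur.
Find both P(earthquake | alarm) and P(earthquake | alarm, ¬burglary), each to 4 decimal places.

Under noisy-OR, P(alarm | causes) = 1 − (1−0.05)·∏(1−qᵢ) over the active causes.
Weight on earthquake=true, given the evidence: 0.088455 + 0.096398 = 0.184853
The normalizing constant is 0.05×0.548×0.731 + 0.60005×0.548×0.269 + 0.5079×0.452×0.731 + 0.792826×0.452×0.269 = 0.372698
P(earthquake | alarm) = 0.184853/0.372698 ≈ 0.4960

Now also conditioning on burglary≠true:
Weight on earthquake=true, given the evidence: 0.60005*0.269 = 0.161413
The normalizing constant is 0.05*0.731 + 0.60005*0.269 = 0.197963
Posterior = 0.161413 / 0.197963 ≈ 0.8154

P(earthquake | alarm) ≈ 0.4960; P(earthquake | alarm, ¬burglary) ≈ 0.8154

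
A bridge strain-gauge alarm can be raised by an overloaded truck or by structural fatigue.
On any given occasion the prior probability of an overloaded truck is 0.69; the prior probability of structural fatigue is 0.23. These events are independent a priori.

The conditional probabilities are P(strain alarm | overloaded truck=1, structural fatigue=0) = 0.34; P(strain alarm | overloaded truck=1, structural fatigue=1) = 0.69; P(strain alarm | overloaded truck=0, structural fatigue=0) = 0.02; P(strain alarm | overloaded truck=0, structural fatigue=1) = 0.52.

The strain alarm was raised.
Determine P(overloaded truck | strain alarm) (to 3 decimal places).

By total probability over the 4 (overloaded truck, structural fatigue) configurations:
  P(strain alarm) = 0.02*0.31*0.77 + 0.52*0.31*0.23 + 0.34*0.69*0.77 + 0.69*0.69*0.23
        = 0.004774 + 0.037076 + 0.180642 + 0.109503 = 0.331995
Keeping only the overloaded truck-present terms gives 0.290145, so
  P(overloaded truck | strain alarm) = 0.290145 / 0.331995 ≈ 0.874

P(overloaded truck | strain alarm) ≈ 0.874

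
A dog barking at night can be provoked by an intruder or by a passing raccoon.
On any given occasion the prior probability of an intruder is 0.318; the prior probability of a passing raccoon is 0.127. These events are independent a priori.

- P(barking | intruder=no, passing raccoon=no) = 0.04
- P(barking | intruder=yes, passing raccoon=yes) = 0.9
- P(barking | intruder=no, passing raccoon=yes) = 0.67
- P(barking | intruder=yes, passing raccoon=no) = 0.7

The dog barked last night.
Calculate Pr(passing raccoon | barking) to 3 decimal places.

Pr(passing raccoon | barking) ≈ 0.302

Numerator (weight on configurations with passing raccoon): 0.058031 + 0.036347 = 0.094378
The normalizing constant is 0.04×0.682×0.873 + 0.67×0.682×0.127 + 0.7×0.318×0.873 + 0.9×0.318×0.127 = 0.312523
Posterior = 0.094378 / 0.312523 ≈ 0.302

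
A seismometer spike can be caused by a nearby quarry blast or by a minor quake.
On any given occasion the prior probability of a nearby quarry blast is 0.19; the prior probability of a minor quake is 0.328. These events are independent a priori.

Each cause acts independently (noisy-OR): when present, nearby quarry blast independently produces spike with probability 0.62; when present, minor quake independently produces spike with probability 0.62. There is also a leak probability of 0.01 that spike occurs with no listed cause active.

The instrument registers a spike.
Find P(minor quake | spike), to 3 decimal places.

P(minor quake | spike) ≈ 0.720

Under noisy-OR, P(spike | causes) = 1 − (1−0.01)·∏(1−qᵢ) over the active causes.
Sum P(spike|·) weighted by the priors over the 4 (nearby quarry blast, minor quake) configurations:
  P(spike) = 0.01*0.81*0.672 + 0.6238*0.81*0.328 + 0.6238*0.19*0.672 + 0.857044*0.19*0.328
        = 0.005443 + 0.165731 + 0.079647 + 0.053411 = 0.304232
Keeping only the minor quake-present terms gives 0.219142, so
  P(minor quake | spike) = 0.219142 / 0.304232 ≈ 0.720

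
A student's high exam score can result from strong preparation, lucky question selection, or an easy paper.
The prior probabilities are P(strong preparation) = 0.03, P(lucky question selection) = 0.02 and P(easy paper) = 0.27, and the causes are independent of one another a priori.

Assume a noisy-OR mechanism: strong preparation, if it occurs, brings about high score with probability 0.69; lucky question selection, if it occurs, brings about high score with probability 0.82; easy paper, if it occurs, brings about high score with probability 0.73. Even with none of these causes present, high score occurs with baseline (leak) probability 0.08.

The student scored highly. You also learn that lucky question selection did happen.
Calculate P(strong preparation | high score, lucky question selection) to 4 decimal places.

P(strong preparation | high score, lucky question selection) ≈ 0.0331

Under noisy-OR, P(high score | causes) = 1 − (1−0.08)·∏(1−qᵢ) over the active causes.
Weight on strong preparation=true, given the evidence: 0.020776 + 0.007988 = 0.028764
The normalizing constant is 0.8344·0.97·0.73 + 0.955288·0.97·0.27 + 0.948664·0.03·0.73 + 0.986139·0.03·0.27 = 0.869793
Posterior = 0.028764 / 0.869793 ≈ 0.0331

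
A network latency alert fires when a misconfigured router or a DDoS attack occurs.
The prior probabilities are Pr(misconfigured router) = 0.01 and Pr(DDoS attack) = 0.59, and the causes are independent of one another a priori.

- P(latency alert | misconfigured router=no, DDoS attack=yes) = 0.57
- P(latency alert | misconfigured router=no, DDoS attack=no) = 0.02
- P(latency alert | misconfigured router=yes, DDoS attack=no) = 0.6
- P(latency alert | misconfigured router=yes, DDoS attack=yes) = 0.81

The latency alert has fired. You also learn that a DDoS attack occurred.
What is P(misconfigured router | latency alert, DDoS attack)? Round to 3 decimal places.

P(latency alert | DDoS attack) = 0.57*0.99 + 0.81*0.01 = 0.564300 + 0.008100 = 0.572400
Restricting to configurations with misconfigured router present: 0.81*0.01 = 0.008100.
P(misconfigured router | latency alert, DDoS attack) = 0.008100 / 0.572400 ≈ 0.014

P(misconfigured router | latency alert, DDoS attack) ≈ 0.014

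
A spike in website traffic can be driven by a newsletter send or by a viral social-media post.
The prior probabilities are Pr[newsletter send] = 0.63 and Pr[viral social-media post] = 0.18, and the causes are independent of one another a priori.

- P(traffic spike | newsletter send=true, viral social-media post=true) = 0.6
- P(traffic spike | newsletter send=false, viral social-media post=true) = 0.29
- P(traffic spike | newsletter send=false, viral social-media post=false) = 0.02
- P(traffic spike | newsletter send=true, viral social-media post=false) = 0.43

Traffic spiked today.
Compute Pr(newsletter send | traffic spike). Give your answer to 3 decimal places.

Pr(newsletter send | traffic spike) ≈ 0.920

Sum P(traffic spike|·) weighted by the priors over the 4 (newsletter send, viral social-media post) configurations:
  P(traffic spike) = 0.02×0.37×0.82 + 0.29×0.37×0.18 + 0.43×0.63×0.82 + 0.6×0.63×0.18
        = 0.006068 + 0.019314 + 0.222138 + 0.068040 = 0.315560
Keeping only the newsletter send-present terms gives 0.290178, so
  P(newsletter send | traffic spike) = 0.290178 / 0.315560 ≈ 0.920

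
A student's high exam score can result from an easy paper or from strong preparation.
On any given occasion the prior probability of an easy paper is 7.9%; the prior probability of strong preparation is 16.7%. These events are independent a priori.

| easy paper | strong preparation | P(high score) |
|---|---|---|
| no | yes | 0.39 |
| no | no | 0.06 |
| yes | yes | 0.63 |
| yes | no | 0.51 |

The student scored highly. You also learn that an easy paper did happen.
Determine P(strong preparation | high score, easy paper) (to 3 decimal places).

P(strong preparation | high score, easy paper) ≈ 0.198

P(high score | easy paper) = 0.51·0.833 + 0.63·0.167 = 0.424830 + 0.105210 = 0.530040
The strong preparation-present share is 0.63·0.167 = 0.105210.
P(strong preparation | high score, easy paper) = 0.105210 / 0.530040 ≈ 0.198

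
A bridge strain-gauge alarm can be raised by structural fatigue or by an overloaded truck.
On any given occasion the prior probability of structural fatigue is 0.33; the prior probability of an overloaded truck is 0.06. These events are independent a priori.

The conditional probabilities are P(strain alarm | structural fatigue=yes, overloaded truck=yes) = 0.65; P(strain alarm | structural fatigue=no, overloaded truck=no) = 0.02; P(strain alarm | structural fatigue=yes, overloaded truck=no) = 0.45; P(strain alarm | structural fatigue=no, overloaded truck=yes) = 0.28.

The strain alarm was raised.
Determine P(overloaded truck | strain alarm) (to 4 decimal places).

P(overloaded truck | strain alarm) ≈ 0.1368

Sum P(strain alarm|·) weighted by the priors over the 4 (structural fatigue, overloaded truck) configurations:
  P(strain alarm) = 0.02×0.67×0.94 + 0.28×0.67×0.06 + 0.45×0.33×0.94 + 0.65×0.33×0.06
        = 0.012596 + 0.011256 + 0.139590 + 0.012870 = 0.176312
The terms with overloaded truck present sum to 0.024126, so
  P(overloaded truck | strain alarm) = 0.024126 / 0.176312 ≈ 0.1368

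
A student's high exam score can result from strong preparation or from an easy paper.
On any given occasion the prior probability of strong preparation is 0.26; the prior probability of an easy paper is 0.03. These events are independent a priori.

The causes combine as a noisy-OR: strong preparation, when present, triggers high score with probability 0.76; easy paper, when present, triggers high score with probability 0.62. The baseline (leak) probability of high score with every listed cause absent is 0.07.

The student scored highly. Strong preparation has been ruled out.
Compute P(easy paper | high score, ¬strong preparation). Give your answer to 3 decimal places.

Under noisy-OR, P(high score | causes) = 1 − (1−0.07)·∏(1−qᵢ) over the active causes.
P(high score | ¬strong preparation) = 0.07×0.97 + 0.6466×0.03 = 0.067900 + 0.019398 = 0.087298
Restricting to configurations with easy paper present: 0.6466×0.03 = 0.019398.
P(easy paper | high score, ¬strong preparation) = 0.019398 / 0.087298 ≈ 0.222

P(easy paper | high score, ¬strong preparation) ≈ 0.222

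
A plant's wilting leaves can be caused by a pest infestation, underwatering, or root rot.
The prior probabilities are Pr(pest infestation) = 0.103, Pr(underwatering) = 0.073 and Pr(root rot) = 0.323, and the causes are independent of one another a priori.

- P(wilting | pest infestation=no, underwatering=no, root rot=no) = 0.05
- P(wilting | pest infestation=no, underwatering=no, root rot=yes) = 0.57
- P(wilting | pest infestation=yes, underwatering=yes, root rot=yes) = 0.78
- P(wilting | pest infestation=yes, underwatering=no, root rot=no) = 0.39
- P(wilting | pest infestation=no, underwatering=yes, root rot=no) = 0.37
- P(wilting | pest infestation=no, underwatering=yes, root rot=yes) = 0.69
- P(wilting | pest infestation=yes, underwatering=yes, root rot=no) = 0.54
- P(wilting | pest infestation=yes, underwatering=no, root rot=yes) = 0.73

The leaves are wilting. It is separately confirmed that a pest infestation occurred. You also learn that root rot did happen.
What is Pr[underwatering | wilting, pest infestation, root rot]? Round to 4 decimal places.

Numerator (weight on configurations with underwatering): 0.78×0.073 = 0.056940
Normalizer over all consistent configurations: 0.73×0.927 + 0.78×0.073 = 0.733650
Posterior = 0.056940 / 0.733650 ≈ 0.0776

Pr[underwatering | wilting, pest infestation, root rot] ≈ 0.0776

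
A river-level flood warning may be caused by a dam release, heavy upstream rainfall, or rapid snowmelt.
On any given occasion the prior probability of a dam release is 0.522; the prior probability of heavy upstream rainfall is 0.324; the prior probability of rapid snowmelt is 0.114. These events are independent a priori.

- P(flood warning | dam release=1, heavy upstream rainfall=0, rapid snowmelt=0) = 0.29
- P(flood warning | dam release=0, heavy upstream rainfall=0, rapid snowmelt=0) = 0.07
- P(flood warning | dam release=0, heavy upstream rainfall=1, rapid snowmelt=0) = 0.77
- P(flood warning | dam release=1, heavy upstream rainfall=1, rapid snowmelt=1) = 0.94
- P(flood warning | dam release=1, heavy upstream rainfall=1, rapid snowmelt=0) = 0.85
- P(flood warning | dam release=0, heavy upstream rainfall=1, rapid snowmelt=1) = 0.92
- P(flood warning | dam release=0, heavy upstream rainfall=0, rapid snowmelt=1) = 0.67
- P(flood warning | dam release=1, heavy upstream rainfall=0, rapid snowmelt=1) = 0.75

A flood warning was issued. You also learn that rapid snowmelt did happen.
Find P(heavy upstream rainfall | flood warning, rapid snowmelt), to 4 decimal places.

P(heavy upstream rainfall | flood warning, rapid snowmelt) ≈ 0.3852

P(flood warning | rapid snowmelt) = 0.67×0.478×0.676 + 0.92×0.478×0.324 + 0.75×0.522×0.676 + 0.94×0.522×0.324 = 0.216496 + 0.142482 + 0.264654 + 0.158980 = 0.782612
Of this, 0.301462 comes from 0.142482 + 0.158980 (the heavy upstream rainfall=true cases).
P(heavy upstream rainfall | flood warning, rapid snowmelt) = 0.301462 / 0.782612 ≈ 0.3852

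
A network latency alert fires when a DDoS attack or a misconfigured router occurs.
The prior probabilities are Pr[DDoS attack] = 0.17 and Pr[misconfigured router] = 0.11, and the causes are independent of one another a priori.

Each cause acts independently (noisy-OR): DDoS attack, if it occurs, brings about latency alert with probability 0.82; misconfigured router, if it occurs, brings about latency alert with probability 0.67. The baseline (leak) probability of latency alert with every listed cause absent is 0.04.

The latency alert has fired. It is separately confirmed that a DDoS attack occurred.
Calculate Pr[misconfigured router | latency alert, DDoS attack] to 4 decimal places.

Under noisy-OR, P(latency alert | causes) = 1 − (1−0.04)·∏(1−qᵢ) over the active causes.
By total probability over both values of misconfigured router:
  P(latency alert | DDoS attack) = 0.8272×0.89 + 0.942976×0.11
        = 0.736208 + 0.103727 = 0.839935
The terms with misconfigured router present sum to 0.103727, so
  P(misconfigured router | latency alert, DDoS attack) = 0.103727 / 0.839935 ≈ 0.1235

Pr[misconfigured router | latency alert, DDoS attack] ≈ 0.1235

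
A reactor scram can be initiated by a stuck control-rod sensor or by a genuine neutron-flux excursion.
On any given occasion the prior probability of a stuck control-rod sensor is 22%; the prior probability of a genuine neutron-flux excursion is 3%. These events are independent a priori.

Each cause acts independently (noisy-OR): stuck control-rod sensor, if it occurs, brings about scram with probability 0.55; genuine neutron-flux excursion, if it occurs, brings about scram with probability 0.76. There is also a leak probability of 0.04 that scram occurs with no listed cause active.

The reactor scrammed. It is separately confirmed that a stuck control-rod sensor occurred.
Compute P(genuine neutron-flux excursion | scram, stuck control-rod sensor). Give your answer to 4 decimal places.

P(genuine neutron-flux excursion | scram, stuck control-rod sensor) ≈ 0.0465

Under noisy-OR, P(scram | causes) = 1 − (1−0.04)·∏(1−qᵢ) over the active causes.
By total probability over both values of genuine neutron-flux excursion:
  P(scram | stuck control-rod sensor) = 0.568×0.97 + 0.89632×0.03
        = 0.550960 + 0.026890 = 0.577850
Keeping only the genuine neutron-flux excursion-present terms gives 0.026890, so
  P(genuine neutron-flux excursion | scram, stuck control-rod sensor) = 0.026890 / 0.577850 ≈ 0.0465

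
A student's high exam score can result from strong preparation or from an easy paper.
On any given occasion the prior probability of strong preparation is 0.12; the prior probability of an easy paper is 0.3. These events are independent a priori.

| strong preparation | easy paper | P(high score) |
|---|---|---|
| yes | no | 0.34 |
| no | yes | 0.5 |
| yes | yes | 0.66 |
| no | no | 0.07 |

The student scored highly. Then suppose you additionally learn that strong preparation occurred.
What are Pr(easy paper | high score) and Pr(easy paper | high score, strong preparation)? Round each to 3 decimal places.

Enumerate the 4 (strong preparation, easy paper) configurations and weight by the priors:
  P(high score) = 0.07*0.88*0.7 + 0.5*0.88*0.3 + 0.34*0.12*0.7 + 0.66*0.12*0.3
        = 0.043120 + 0.132000 + 0.028560 + 0.023760 = 0.227440
Configurations with easy paper contribute 0.155760, so
  P(easy paper | high score) = 0.155760 / 0.227440 ≈ 0.685

Now condition on the additional information:
By total probability over both values of easy paper:
  P(high score | strong preparation) = 0.34·0.7 + 0.66·0.3
        = 0.238000 + 0.198000 = 0.436000
Keeping only the easy paper-present terms gives 0.198000, so
  P(easy paper | high score, strong preparation) = 0.198000 / 0.436000 ≈ 0.454

Pr(easy paper | high score) ≈ 0.685; Pr(easy paper | high score, strong preparation) ≈ 0.454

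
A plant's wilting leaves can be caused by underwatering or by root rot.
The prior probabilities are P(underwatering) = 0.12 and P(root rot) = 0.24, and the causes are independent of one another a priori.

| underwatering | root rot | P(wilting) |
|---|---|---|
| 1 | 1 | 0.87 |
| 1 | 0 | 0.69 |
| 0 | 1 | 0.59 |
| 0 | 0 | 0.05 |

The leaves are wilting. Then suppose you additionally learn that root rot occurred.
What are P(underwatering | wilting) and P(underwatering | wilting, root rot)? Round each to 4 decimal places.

P(underwatering | wilting) ≈ 0.3576; P(underwatering | wilting, root rot) ≈ 0.1674

P(wilting) = 0.05×0.88×0.76 + 0.59×0.88×0.24 + 0.69×0.12×0.76 + 0.87×0.12×0.24 = 0.033440 + 0.124608 + 0.062928 + 0.025056 = 0.246032
The underwatering-present share is 0.062928 + 0.025056 = 0.087984.
Hence the posterior is 0.087984/0.246032 ≈ 0.3576.

With the extra evidence:
By total probability over both values of underwatering:
  P(wilting | root rot) = 0.59*0.88 + 0.87*0.12
        = 0.519200 + 0.104400 = 0.623600
Keeping only the underwatering-present terms gives 0.104400, so
  P(underwatering | wilting, root rot) = 0.104400 / 0.623600 ≈ 0.1674
This is intercausal reasoning (explaining away): once root rot accounts for the wilting, underwatering becomes less likely.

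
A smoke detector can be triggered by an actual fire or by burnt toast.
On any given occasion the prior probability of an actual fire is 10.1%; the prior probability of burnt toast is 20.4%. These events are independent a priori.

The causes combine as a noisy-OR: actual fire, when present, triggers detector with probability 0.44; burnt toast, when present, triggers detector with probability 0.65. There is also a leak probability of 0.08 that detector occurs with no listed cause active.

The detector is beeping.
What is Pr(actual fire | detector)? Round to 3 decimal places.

Under noisy-OR, P(detector | causes) = 1 − (1−0.08)·∏(1−qᵢ) over the active causes.
P(detector) = 0.08*0.899*0.796 + 0.678*0.899*0.204 + 0.4848*0.101*0.796 + 0.81968*0.101*0.204 = 0.057248 + 0.124342 + 0.038976 + 0.016889 = 0.237455
The actual fire-present share is 0.038976 + 0.016889 = 0.055865.
So P(actual fire | detector) = 0.055865/0.237455 ≈ 0.235.

Pr(actual fire | detector) ≈ 0.235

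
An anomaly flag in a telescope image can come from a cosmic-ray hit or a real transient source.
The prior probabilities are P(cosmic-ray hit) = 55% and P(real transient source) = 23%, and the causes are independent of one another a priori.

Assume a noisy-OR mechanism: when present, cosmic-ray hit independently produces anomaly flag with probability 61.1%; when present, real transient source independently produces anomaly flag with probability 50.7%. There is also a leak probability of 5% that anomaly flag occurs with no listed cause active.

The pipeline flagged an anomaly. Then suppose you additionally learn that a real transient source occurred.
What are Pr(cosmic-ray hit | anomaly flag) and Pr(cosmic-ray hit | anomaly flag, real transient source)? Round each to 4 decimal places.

Pr(cosmic-ray hit | anomaly flag) ≈ 0.8366; Pr(cosmic-ray hit | anomaly flag, real transient source) ≈ 0.6528

Under noisy-OR, P(anomaly flag | causes) = 1 − (1−0.05)·∏(1−qᵢ) over the active causes.
By total probability over the 4 (cosmic-ray hit, real transient source) configurations:
  P(anomaly flag) = 0.05*0.45*0.77 + 0.53165*0.45*0.23 + 0.63045*0.55*0.77 + 0.817812*0.55*0.23
        = 0.017325 + 0.055026 + 0.266996 + 0.103453 = 0.442800
Keeping only the cosmic-ray hit-present terms gives 0.370449, so
  P(cosmic-ray hit | anomaly flag) = 0.370449 / 0.442800 ≈ 0.8366

Now condition on the additional information:
By total probability over both values of cosmic-ray hit:
  P(anomaly flag | real transient source) = 0.53165·0.45 + 0.817812·0.55
        = 0.239242 + 0.449797 = 0.689039
The terms with cosmic-ray hit present sum to 0.449797, so
  P(cosmic-ray hit | anomaly flag, real transient source) = 0.449797 / 0.689039 ≈ 0.6528
The drop from 0.8366 to 0.6528 is the explaining-away (discounting) effect.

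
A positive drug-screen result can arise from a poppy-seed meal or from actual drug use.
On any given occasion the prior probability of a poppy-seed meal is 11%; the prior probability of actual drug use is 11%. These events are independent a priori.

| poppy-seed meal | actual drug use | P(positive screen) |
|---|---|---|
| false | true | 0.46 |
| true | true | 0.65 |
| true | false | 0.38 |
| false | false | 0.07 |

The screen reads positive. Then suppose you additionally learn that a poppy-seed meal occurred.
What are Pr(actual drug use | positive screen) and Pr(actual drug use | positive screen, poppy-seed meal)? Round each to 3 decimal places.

Sum P(positive screen|·) weighted by the priors over the 4 (poppy-seed meal, actual drug use) configurations:
  P(positive screen) = 0.07·0.89·0.89 + 0.46·0.89·0.11 + 0.38·0.11·0.89 + 0.65·0.11·0.11
        = 0.055447 + 0.045034 + 0.037202 + 0.007865 = 0.145548
Configurations with actual drug use contribute 0.052899, so
  P(actual drug use | positive screen) = 0.052899 / 0.145548 ≈ 0.363

With the extra evidence:
Enumerate both values of actual drug use and weight by the priors:
  P(positive screen | poppy-seed meal) = 0.38×0.89 + 0.65×0.11
        = 0.338200 + 0.071500 = 0.409700
The terms with actual drug use present sum to 0.071500, so
  P(actual drug use | positive screen, poppy-seed meal) = 0.071500 / 0.409700 ≈ 0.175
The drop from 0.363 to 0.175 is the explaining-away (discounting) effect.

Pr(actual drug use | positive screen) ≈ 0.363; Pr(actual drug use | positive screen, poppy-seed meal) ≈ 0.175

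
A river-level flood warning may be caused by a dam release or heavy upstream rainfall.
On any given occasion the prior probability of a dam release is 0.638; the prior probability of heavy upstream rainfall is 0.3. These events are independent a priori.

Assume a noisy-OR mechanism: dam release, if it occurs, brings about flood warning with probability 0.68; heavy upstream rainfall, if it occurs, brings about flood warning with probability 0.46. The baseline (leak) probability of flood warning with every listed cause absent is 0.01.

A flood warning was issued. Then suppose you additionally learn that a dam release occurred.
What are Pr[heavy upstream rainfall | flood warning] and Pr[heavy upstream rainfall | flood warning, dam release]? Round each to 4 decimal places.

Under noisy-OR, P(flood warning | causes) = 1 − (1−0.01)·∏(1−qᵢ) over the active causes.
For the numerator, keep only heavy upstream rainfall=true terms: 0.050542 + 0.158657 = 0.209199
The normalizing constant is 0.01·0.362·0.7 + 0.4654·0.362·0.3 + 0.6832·0.638·0.7 + 0.828928·0.638·0.3 = 0.516850
P(heavy upstream rainfall | flood warning) = 0.209199/0.516850 ≈ 0.4048

Now condition on the additional information:
P(flood warning | dam release) = 0.6832*0.7 + 0.828928*0.3 = 0.478240 + 0.248678 = 0.726918
Of this, 0.248678 comes from 0.828928*0.3 (the heavy upstream rainfall=true cases).
P(heavy upstream rainfall | flood warning, dam release) = 0.248678 / 0.726918 ≈ 0.3421
This is intercausal reasoning (explaining away): once dam release accounts for the flood warning, heavy upstream rainfall becomes less likely.

Pr[heavy upstream rainfall | flood warning] ≈ 0.4048; Pr[heavy upstream rainfall | flood warning, dam release] ≈ 0.3421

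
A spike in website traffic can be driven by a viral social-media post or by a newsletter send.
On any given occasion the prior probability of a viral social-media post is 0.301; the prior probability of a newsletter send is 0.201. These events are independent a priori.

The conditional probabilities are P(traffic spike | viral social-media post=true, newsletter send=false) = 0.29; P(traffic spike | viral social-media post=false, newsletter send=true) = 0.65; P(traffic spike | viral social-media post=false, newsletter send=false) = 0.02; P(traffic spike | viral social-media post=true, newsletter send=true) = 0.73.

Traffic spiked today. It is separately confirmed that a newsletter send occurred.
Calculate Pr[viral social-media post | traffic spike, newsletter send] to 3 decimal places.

Pr[viral social-media post | traffic spike, newsletter send] ≈ 0.326

Numerator (weight on configurations with viral social-media post): 0.73×0.301 = 0.219730
The normalizing constant is 0.65×0.699 + 0.73×0.301 = 0.674080
P(viral social-media post | traffic spike, newsletter send) = 0.219730/0.674080 ≈ 0.326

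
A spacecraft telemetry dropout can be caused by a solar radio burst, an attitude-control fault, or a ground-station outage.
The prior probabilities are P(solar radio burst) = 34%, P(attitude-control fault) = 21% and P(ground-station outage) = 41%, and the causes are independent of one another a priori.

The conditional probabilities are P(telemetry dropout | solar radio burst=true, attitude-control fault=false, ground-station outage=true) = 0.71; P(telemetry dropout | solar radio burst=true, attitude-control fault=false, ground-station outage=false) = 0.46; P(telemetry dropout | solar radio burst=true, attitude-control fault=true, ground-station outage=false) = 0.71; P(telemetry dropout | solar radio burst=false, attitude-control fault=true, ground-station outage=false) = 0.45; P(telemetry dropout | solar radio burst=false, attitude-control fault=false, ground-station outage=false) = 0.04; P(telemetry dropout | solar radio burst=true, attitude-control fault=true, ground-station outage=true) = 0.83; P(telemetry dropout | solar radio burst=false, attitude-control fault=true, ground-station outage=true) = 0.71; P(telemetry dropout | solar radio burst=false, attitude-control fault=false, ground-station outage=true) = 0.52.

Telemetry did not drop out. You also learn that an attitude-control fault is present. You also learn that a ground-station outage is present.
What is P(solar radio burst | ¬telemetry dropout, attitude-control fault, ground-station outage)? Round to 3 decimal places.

P(solar radio burst | ¬telemetry dropout, attitude-control fault, ground-station outage) ≈ 0.232

For the numerator, keep only solar radio burst=true terms: 0.17×0.34 = 0.057800
Denominator P(¬telemetry dropout | attitude-control fault, ground-station outage): 0.29×0.66 + 0.17×0.34 = 0.249200
P(solar radio burst | ¬telemetry dropout, attitude-control fault, ground-station outage) = 0.057800/0.249200 ≈ 0.232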